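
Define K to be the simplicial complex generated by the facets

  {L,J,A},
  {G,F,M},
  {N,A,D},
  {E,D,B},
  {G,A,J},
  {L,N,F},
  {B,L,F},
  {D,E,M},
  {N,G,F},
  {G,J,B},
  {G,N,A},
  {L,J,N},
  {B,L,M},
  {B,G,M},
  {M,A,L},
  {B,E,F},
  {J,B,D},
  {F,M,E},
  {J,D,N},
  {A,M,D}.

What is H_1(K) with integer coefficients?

H_1 = Z ⊕ Z/2.

Order the vertices as A < B < D < E < F < G < J < L < M < N. Listing each simplex with vertices in this order, K has dimension 2 with simplices:

  0-simplices (10): A, B, D, E, F, G, J, L, M, N
  1-simplices (30): AD, AG, AJ, AL, AM, AN, BD, BE, BF, BG, BJ, BL, BM, DE, DJ, DM, DN, EF, EM, FG, FL, FM, FN, GJ, GM, GN, JL, JN, LM, LN
  2-simplices (20): ADM, ADN, AGJ, AGN, AJL, ALM, BDE, BDJ, BEF, BFL, BGJ, BGM, BLM, DEM, DJN, EFM, FGM, FGN, FLN, JLN

giving chain groups C_0 ≅ Z^10, C_1 ≅ Z^30, C_2 ≅ Z^20.

Boundary ∂_1: C_1 → C_0 is given by ∂[p,q] = [q] − [p].
The resulting 10×30 matrix has rank 9, and its Smith normal form has invariant factors (1,1,1,1,1,1,1,1,1).

Boundary ∂_2: C_2 → C_1 acts by ∂[p,q,r] = [q,r] − [p,r] + [p,q]. For instance
  ∂FGN = GN − FN + FG,
  ∂BEF = EF − BF + BE.
The resulting 30×20 matrix has rank 20, and its Smith normal form has invariant factors (1,1,1,1,1,1,1,1,1,1,1,1,1,1,1,1,1,1,1,2).

Reading off H_k = ker ∂_k / im ∂_{k+1}:

  H_1: rank ker ∂_1 − rank ∂_2 = (30 − 9) − 20 = 1, and ∂_2 has invariant factor 2 > 1, so H_1 = Z ⊕ Z/2.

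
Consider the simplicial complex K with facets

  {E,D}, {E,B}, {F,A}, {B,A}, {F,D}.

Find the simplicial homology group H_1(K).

Take the total order A < B < D < E < F on the vertex set. Then K (dimension 1) consists of the simplices:

  0-simplices (5): A, B, D, E, F
  1-simplices (5): AB, AF, BE, DE, DF

Hence C_0 ≅ Z^5, C_1 ≅ Z^5.

The boundary map ∂_1: C_1 → C_0 is given by ∂[p,q] = [q] − [p]. For instance
  ∂DE = E − D.
This gives a 5×5 integer matrix of rank 4; reducing to Smith normal form yields diagonal entries (1,1,1,1).

Now H_k = ker ∂_k / im ∂_{k+1}, so:

  H_1: rank ker ∂_1 − rank ∂_2 = (5 − 4) − 0 = 1, and there is no ∂_2, so H_1 = Z.

H_1 = Z.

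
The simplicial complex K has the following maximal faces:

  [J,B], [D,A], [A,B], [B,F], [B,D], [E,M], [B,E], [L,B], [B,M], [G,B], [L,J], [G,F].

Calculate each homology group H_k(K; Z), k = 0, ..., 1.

H_0 = Z,  H_1 = Z^4.

Take the total order A < B < D < E < F < G < J < L < M on the vertex set. Then K (dimension 1) consists of the simplices:

  0-simplices (9): A, B, D, E, F, G, J, L, M
  1-simplices (12): AB, AD, BD, BE, BF, BG, BJ, BL, BM, EM, FG, JL

so the chain groups are C_0 ≅ Z^9, C_1 ≅ Z^12.

∂_1: C_1 → C_0 sends each edge [p,q] (with p < q) to q − p. For instance
  ∂FG = G − F.
The resulting 9×12 matrix has rank 8, and its Smith normal form has invariant factors (1,1,1,1,1,1,1,1).

From H_k ≅ ker(∂_k) / im(∂_{k+1}) we obtain:

  H_0: rank C_0 − rank ∂_1 = 9 − 8 = 1, and the invariant factors of ∂_1 are all 1, so H_0 ≅ Z.
  H_1: rank ker ∂_1 − rank ∂_2 = (12 − 8) − 0 = 4, and there is no ∂_2, so H_1 ≅ Z^4.

As a check, the Euler characteristic is 9 − 12 = -3, which agrees with 1 − 4 = -3.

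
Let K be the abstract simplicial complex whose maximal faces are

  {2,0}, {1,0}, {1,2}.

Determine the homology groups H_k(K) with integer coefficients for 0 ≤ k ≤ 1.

H_0 ≅ Z,  H_1 ≅ Z.

Fix the vertex order 0 < 1 < 2 and write every simplex with vertices in increasing order. Then dim K = 1 and the simplices of K are:

  0-simplices (3): [0], [1], [2]
  1-simplices (3): [0,1], [0,2], [1,2]

so the chain groups are C_0 ≅ Z^3, C_1 ≅ Z^3.

Boundary ∂_1: C_1 → C_0 maps an edge to its endpoints' difference, ∂[p,q] = q − p.
The 3×3 boundary matrix has rank 2 and Smith normal form diag(1,1).

Computing H_k = (kernel of ∂_k) / (image of ∂_{k+1}):

  H_0: rank C_0 − rank ∂_1 = 3 − 2 = 1, and the invariant factors of ∂_1 are all 1, so H_0 ≅ Z.
  H_1: rank ker ∂_1 − rank ∂_2 = (3 − 2) − 0 = 1, and there is no ∂_2, so H_1 ≅ Z.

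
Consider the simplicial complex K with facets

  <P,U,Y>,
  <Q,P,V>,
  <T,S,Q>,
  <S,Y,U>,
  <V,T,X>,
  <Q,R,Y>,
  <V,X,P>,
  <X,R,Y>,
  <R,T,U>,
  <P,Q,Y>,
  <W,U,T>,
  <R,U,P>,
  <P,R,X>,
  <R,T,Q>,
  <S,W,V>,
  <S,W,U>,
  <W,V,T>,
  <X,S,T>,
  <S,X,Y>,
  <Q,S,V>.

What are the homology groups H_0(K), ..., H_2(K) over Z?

K has 10 vertices, 30 edges, 20 triangles.
rank ∂_0 = 0, rank ∂_1 = 9 ⇒ b_0 = 10 − 0 − 9 = 1; all invariant factors of ∂_1 are 1 so no torsion. So H_0 ≅ Z.
rank ∂_1 = 9, rank ∂_2 = 20 ⇒ b_1 = 30 − 9 − 20 = 1; ∂_2 has invariant factor(s) [2] giving torsion. So H_1 ≅ Z ⊕ Z_2.
rank ∂_2 = 20, rank ∂_3 = 0 ⇒ b_2 = 20 − 20 − 0 = 0. So H_2 ≅ 0.

H_0 ≅ Z,  H_1 ≅ Z ⊕ Z_2,  H_2 = 0.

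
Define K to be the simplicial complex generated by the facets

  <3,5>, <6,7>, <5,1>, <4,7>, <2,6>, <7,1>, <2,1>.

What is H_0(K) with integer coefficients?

K has 7 vertices, 7 edges.
rank ∂_0 = 0, rank ∂_1 = 6 ⇒ b_0 = 7 − 0 − 6 = 1; all invariant factors of ∂_1 are 1 so no torsion. So H_0 = Z.

H_0 ≅ Z.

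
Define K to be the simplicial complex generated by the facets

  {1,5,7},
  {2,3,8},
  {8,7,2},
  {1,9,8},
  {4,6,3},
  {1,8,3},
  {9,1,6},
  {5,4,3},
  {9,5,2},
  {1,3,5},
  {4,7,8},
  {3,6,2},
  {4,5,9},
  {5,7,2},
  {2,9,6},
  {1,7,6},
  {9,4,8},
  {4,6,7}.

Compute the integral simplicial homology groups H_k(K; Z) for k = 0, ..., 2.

H_0 ≅ Z,  H_1 ≅ Z^2,  H_2 ≅ Z.

K has 9 vertices, 27 edges, 18 triangles.
rank ∂_0 = 0, rank ∂_1 = 8 ⇒ b_0 = 9 − 0 − 8 = 1; all invariant factors of ∂_1 are 1 so no torsion. So H_0 ≅ Z.
rank ∂_1 = 8, rank ∂_2 = 17 ⇒ b_1 = 27 − 8 − 17 = 2; all invariant factors of ∂_2 are 1 so no torsion. So H_1 ≅ Z^2.
rank ∂_2 = 17, rank ∂_3 = 0 ⇒ b_2 = 18 − 17 − 0 = 1. So H_2 ≅ Z.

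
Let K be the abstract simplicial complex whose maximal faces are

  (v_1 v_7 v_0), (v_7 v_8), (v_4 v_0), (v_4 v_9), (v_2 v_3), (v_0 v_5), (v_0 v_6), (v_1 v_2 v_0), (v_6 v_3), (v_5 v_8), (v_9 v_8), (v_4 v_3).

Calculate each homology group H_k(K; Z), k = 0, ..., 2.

Take the total order v_0 < v_1 < v_2 < v_3 < v_4 < v_5 < v_6 < v_7 < v_8 < v_9 on the vertex set. Then K (dimension 2) consists of the simplices:

  0-simplices (10): [v_0], [v_1], [v_2], [v_3], [v_4], [v_5], [v_6], [v_7], [v_8], [v_9]
  1-simplices (15): (15 of them)
  2-simplices (2): [v_0,v_1,v_2], [v_0,v_1,v_7]

Hence C_0 ≅ Z^10, C_1 ≅ Z^15, C_2 ≅ Z^2.

The boundary map ∂_1: C_1 → C_0 sends each edge [p,q] (with p < q) to q − p.
The 10×15 boundary matrix has rank 9 and Smith normal form diag(1,1,1,1,1,1,1,1,1).

∂_2: C_2 → C_1 acts by ∂[p,q,r] = [q,r] − [p,r] + [p,q]. For instance
  ∂[v_0,v_1,v_2] = [v_1,v_2] − [v_0,v_2] + [v_0,v_1],
  ∂[v_0,v_1,v_7] = [v_1,v_7] − [v_0,v_7] + [v_0,v_1].
The 15×2 boundary matrix has rank 2 and Smith normal form diag(1,1).

Reading off H_k = ker ∂_k / im ∂_{k+1}:

  H_0: rank C_0 − rank ∂_1 = 10 − 9 = 1, and the invariant factors of ∂_1 are all 1, so H_0 = Z.
  H_1: rank ker ∂_1 − rank ∂_2 = (15 − 9) − 2 = 4, and the invariant factors of ∂_2 are all 1, so H_1 = Z^4.
  H_2: rank ker ∂_2 − rank ∂_3 = (2 − 2) − 0 = 0, and there is no ∂_3, so H_2 = 0.

As a check, the Euler characteristic is 10 − 15 + 2 = -3, which agrees with 1 − 4 + 0 = -3.

H_0 = Z,  H_1 = Z^4,  H_2 = 0.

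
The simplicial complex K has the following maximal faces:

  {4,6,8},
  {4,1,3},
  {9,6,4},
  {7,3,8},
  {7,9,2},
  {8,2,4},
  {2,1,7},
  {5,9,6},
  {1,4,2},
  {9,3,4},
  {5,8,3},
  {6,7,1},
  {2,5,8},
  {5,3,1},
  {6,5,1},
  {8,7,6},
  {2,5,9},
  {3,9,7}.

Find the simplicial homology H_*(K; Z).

Fix the vertex order 1 < 2 < 3 < 4 < 5 < 6 < 7 < 8 < 9 and write every simplex with vertices in increasing order. Then dim K = 2 and the simplices of K are:

  0-simplices (9): [1], [2], [3], [4], [5], [6], [7], [8], [9]
  1-simplices (27): (27 of them)
  2-simplices (18): [1,2,4], [1,2,7], [1,3,4], [1,3,5], [1,5,6], [1,6,7], [2,4,8], [2,5,8], [2,5,9], [2,7,9], [3,4,9], [3,5,8], [3,7,8], [3,7,9], [4,6,8], [4,6,9], [5,6,9], [6,7,8]

giving chain groups C_0 ≅ Z^9, C_1 ≅ Z^27, C_2 ≅ Z^18.

∂_1: C_1 → C_0 maps an edge to its endpoints' difference, ∂[p,q] = q − p.
The resulting 9×27 matrix has rank 8, and its Smith normal form has invariant factors (1,1,1,1,1,1,1,1).

Boundary ∂_2: C_2 → C_1 maps a triangle to the signed sum of its edges. For instance
  ∂[1,5,6] = [5,6] − [1,6] + [1,5],
  ∂[3,7,8] = [7,8] − [3,8] + [3,7].
As a 27×18 matrix over Z this has rank 17, with invariant factors (1,1,1,1,1,1,1,1,1,1,1,1,1,1,1,1,1).

Computing H_k = (kernel of ∂_k) / (image of ∂_{k+1}):

  H_0: rank C_0 − rank ∂_1 = 9 − 8 = 1, and the invariant factors of ∂_1 are all 1, so H_0 ≅ Z.
  H_1: rank ker ∂_1 − rank ∂_2 = (27 − 8) − 17 = 2, and the invariant factors of ∂_2 are all 1, so H_1 ≅ Z^2.
  H_2: rank ker ∂_2 − rank ∂_3 = (18 − 17) − 0 = 1, and there is no ∂_3, so H_2 ≅ Z.

H_0 ≅ Z,  H_1 ≅ Z^2,  H_2 ≅ Z.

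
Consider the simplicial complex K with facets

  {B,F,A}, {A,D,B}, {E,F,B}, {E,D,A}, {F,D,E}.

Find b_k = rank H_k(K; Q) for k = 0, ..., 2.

b_0 = 1, b_1 = 1, b_2 = 0.

We work with the vertex ordering A < B < D < E < F. The simplices of K, each written with vertices in increasing order, are:

  0-simplices (5): A, B, D, E, F
  1-simplices (10): AB, AD, AE, AF, BD, BE, BF, DE, DF, EF
  2-simplices (5): ABD, ABF, ADE, BEF, DEF

giving chain groups C_0 ≅ Z^5, C_1 ≅ Z^10, C_2 ≅ Z^5.

Boundary ∂_1: C_1 → C_0 maps an edge to its endpoints' difference, ∂[p,q] = q − p. For instance
  ∂EF = F − E.
The resulting 5×10 matrix has rank 4, and its Smith normal form has invariant factors (1,1,1,1).

Boundary ∂_2: C_2 → C_1 maps a triangle to the signed sum of its edges. For instance
  ∂DEF = EF − DF + DE,
  ∂ADE = DE − AE + AD.
As a 10×5 matrix over Z this has rank 5, with invariant factors (1,1,1,1,1).

Computing H_k = (kernel of ∂_k) / (image of ∂_{k+1}):

  H_0: rank C_0 − rank ∂_1 = 5 − 4 = 1, and the invariant factors of ∂_1 are all 1, so H_0 ≅ Z.
  H_1: rank ker ∂_1 − rank ∂_2 = (10 − 4) − 5 = 1, and the invariant factors of ∂_2 are all 1, so H_1 ≅ Z.
  H_2: rank ker ∂_2 − rank ∂_3 = (5 − 5) − 0 = 0, and there is no ∂_3, so H_2 ≅ 0.

(K is a triangulation of the Möbius band.)

Hence the Betti numbers are b_0 = 1, b_1 = 1, b_2 = 0.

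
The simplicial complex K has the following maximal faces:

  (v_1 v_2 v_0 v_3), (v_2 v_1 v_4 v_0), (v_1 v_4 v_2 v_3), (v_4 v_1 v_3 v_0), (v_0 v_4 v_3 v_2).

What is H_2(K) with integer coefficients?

H_2 ≅ 0.

Take the total order v_0 < v_1 < v_2 < v_3 < v_4 on the vertex set. Then K (dimension 3) consists of the simplices:

  0-simplices (5): [v_0], [v_1], [v_2], [v_3], [v_4]
  1-simplices (10): [v_0,v_1], [v_0,v_2], [v_0,v_3], [v_0,v_4], [v_1,v_2], [v_1,v_3], [v_1,v_4], [v_2,v_3], [v_2,v_4], [v_3,v_4]
  2-simplices (10): [v_0,v_1,v_2], [v_0,v_1,v_3], [v_0,v_1,v_4], [v_0,v_2,v_3], [v_0,v_2,v_4], [v_0,v_3,v_4], [v_1,v_2,v_3], [v_1,v_2,v_4], [v_1,v_3,v_4], [v_2,v_3,v_4]
  3-simplices (5): [v_0,v_1,v_2,v_3], [v_0,v_1,v_2,v_4], [v_0,v_1,v_3,v_4], [v_0,v_2,v_3,v_4], [v_1,v_2,v_3,v_4]

so the chain groups are C_0 ≅ Z^5, C_1 ≅ Z^10, C_2 ≅ Z^10, C_3 ≅ Z^5.

The boundary map ∂_1: C_1 → C_0 sends each edge [p,q] (with p < q) to q − p.
The 5×10 boundary matrix has rank 4 and Smith normal form diag(1,1,1,1).

∂_2: C_2 → C_1 acts by ∂[p,q,r] = [q,r] − [p,r] + [p,q]. For instance
  ∂[v_0,v_2,v_3] = [v_2,v_3] − [v_0,v_3] + [v_0,v_2],
  ∂[v_2,v_3,v_4] = [v_3,v_4] − [v_2,v_4] + [v_2,v_3].
This gives a 10×10 integer matrix of rank 6; reducing to Smith normal form yields diagonal entries (1,1,1,1,1,1).

∂_3: C_3 → C_2 sends each 3-simplex σ to the alternating sum Σ_i (−1)^i (σ with its i-th vertex removed). For instance
  ∂[v_0,v_1,v_2,v_4] = [v_1,v_2,v_4] − [v_0,v_2,v_4] + [v_0,v_1,v_4] − [v_0,v_1,v_2],
  ∂[v_0,v_1,v_2,v_3] = [v_1,v_2,v_3] − [v_0,v_2,v_3] + [v_0,v_1,v_3] − [v_0,v_1,v_2].
This gives a 10×5 integer matrix of rank 4; reducing to Smith normal form yields diagonal entries (1,1,1,1).

Now H_k = ker ∂_k / im ∂_{k+1}, so:

  H_2: rank ker ∂_2 − rank ∂_3 = (10 − 6) − 4 = 0, and the invariant factors of ∂_3 are all 1, so H_2 ≅ 0.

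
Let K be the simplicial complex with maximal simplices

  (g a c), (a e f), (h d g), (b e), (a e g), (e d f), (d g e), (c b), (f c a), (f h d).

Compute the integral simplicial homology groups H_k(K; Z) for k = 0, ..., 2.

Take the total order a < b < c < d < e < f < g < h on the vertex set. Then K (dimension 2) consists of the simplices:

  0-simplices (8): a, b, c, d, e, f, g, h
  1-simplices (16): ac, ae, af, ag, bc, be, cf, cg, de, df, dg, dh, ef, eg, fh, gh
  2-simplices (8): acf, acg, aef, aeg, def, deg, dfh, dgh

so the chain groups are C_0 ≅ Z^8, C_1 ≅ Z^16, C_2 ≅ Z^8.

Boundary ∂_1: C_1 → C_0 maps an edge to its endpoints' difference, ∂[p,q] = q − p.
As a 8×16 matrix over Z this has rank 7, with invariant factors (1,1,1,1,1,1,1).

The boundary map ∂_2: C_2 → C_1 maps a triangle to the signed sum of its edges. For instance
  ∂acf = cf − af + ac,
  ∂dfh = fh − dh + df.
The resulting 16×8 matrix has rank 8, and its Smith normal form has invariant factors (1,1,1,1,1,1,1,1).

Now H_k = ker ∂_k / im ∂_{k+1}, so:

  H_0: rank C_0 − rank ∂_1 = 8 − 7 = 1, and the invariant factors of ∂_1 are all 1, so H_0 ≅ Z.
  H_1: rank ker ∂_1 − rank ∂_2 = (16 − 7) − 8 = 1, and the invariant factors of ∂_2 are all 1, so H_1 ≅ Z.
  H_2: rank ker ∂_2 − rank ∂_3 = (8 − 8) − 0 = 0, and there is no ∂_3, so H_2 ≅ 0.

As a check, the Euler characteristic is 8 − 16 + 8 = 0, which agrees with 1 − 1 + 0 = 0.

H_0 ≅ Z,  H_1 ≅ Z,  H_2 = 0.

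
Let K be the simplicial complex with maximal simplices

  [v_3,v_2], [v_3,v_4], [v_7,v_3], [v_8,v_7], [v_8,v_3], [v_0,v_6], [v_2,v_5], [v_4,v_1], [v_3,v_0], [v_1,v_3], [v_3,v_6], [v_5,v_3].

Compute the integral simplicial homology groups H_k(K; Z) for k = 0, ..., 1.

K has 9 vertices, 12 edges.
rank ∂_0 = 0, rank ∂_1 = 8 ⇒ b_0 = 9 − 0 − 8 = 1; all invariant factors of ∂_1 are 1 so no torsion. So H_0 ≅ Z.
rank ∂_1 = 8, rank ∂_2 = 0 ⇒ b_1 = 12 − 8 − 0 = 4. So H_1 ≅ Z^4.

H_0 = Z,  H_1 = Z^4.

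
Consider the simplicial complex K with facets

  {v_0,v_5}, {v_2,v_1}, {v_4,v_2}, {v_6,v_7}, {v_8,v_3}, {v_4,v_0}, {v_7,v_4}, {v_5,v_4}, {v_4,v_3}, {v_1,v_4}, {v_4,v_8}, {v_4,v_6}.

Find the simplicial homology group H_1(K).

H_1 = Z^4.

Order the vertices as v_0 < v_1 < v_2 < v_3 < v_4 < v_5 < v_6 < v_7 < v_8. Listing each simplex with vertices in this order, K has dimension 1 with simplices:

  0-simplices (9): [v_0], [v_1], [v_2], [v_3], [v_4], [v_5], [v_6], [v_7], [v_8]
  1-simplices (12): [v_0,v_4], [v_0,v_5], [v_1,v_2], [v_1,v_4], [v_2,v_4], [v_3,v_4], [v_3,v_8], [v_4,v_5], [v_4,v_6], [v_4,v_7], [v_4,v_8], [v_6,v_7]

giving chain groups C_0 ≅ Z^9, C_1 ≅ Z^12.

The boundary map ∂_1: C_1 → C_0 is given by ∂[p,q] = [q] − [p]. For instance
  ∂[v_4,v_8] = [v_8] − [v_4].
The 9×12 boundary matrix has rank 8 and Smith normal form diag(1,1,1,1,1,1,1,1).

Now H_k = ker ∂_k / im ∂_{k+1}, so:

  H_1: rank ker ∂_1 − rank ∂_2 = (12 − 8) − 0 = 4, and there is no ∂_2, so H_1 ≅ Z^4.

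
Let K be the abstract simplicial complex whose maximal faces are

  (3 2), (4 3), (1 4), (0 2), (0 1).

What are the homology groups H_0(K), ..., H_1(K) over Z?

We work with the vertex ordering 0 < 1 < 2 < 3 < 4. The simplices of K, each written with vertices in increasing order, are:

  0-simplices (5): [0], [1], [2], [3], [4]
  1-simplices (5): [0,1], [0,2], [1,4], [2,3], [3,4]

so the chain groups are C_0 ≅ Z^5, C_1 ≅ Z^5.

The boundary map ∂_1: C_1 → C_0 is given by ∂[p,q] = [q] − [p]. For instance
  ∂[0,1] = [1] − [0].
This gives a 5×5 integer matrix of rank 4; reducing to Smith normal form yields diagonal entries (1,1,1,1).

Now H_k = ker ∂_k / im ∂_{k+1}, so:

  H_0: rank C_0 − rank ∂_1 = 5 − 4 = 1, and the invariant factors of ∂_1 are all 1, so H_0 ≅ Z.
  H_1: rank ker ∂_1 − rank ∂_2 = (5 − 4) − 0 = 1, and there is no ∂_2, so H_1 ≅ Z.

(K is a triangulation of the circle S^1.)

H_0 ≅ Z,  H_1 ≅ Z.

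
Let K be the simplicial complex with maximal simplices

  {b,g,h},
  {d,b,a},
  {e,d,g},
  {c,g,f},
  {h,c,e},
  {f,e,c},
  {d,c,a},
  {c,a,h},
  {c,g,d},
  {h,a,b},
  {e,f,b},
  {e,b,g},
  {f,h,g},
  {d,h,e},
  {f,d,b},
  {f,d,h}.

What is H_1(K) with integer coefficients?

H_1 ≅ Z^2.

Fix the vertex order a < b < c < d < e < f < g < h and write every simplex with vertices in increasing order. Then dim K = 2 and the simplices of K are:

  0-simplices (8): a, b, c, d, e, f, g, h
  1-simplices (24): ab, ac, ad, ah, bd, be, bf, bg, bh, cd, ce, cf, cg, ch, de, df, dg, dh, ef, eg, eh, fg, fh, gh
  2-simplices (16): abd, abh, acd, ach, bdf, bef, beg, bgh, cdg, cef, ceh, cfg, deg, deh, dfh, fgh

so the chain groups are C_0 ≅ Z^8, C_1 ≅ Z^24, C_2 ≅ Z^16.

∂_1: C_1 → C_0 maps an edge to its endpoints' difference, ∂[p,q] = q − p. For instance
  ∂dh = h − d.
This gives a 8×24 integer matrix of rank 7; reducing to Smith normal form yields diagonal entries (1,1,1,1,1,1,1).

∂_2: C_2 → C_1 acts by ∂[p,q,r] = [q,r] − [p,r] + [p,q]. For instance
  ∂ceh = eh − ch + ce,
  ∂beg = eg − bg + be.
The 24×16 boundary matrix has rank 15 and Smith normal form diag(1,1,1,1,1,1,1,1,1,1,1,1,1,1,1).

From H_k ≅ ker(∂_k) / im(∂_{k+1}) we obtain:

  H_1: rank ker ∂_1 − rank ∂_2 = (24 − 7) − 15 = 2, and the invariant factors of ∂_2 are all 1, so H_1 ≅ Z^2.

(K is a triangulation of the torus T^2.)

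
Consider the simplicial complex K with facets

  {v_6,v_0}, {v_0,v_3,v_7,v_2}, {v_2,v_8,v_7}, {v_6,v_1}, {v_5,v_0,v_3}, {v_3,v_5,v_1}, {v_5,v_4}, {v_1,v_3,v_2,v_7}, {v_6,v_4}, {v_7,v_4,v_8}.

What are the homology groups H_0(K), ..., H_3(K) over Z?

We work with the vertex ordering v_0 < v_1 < v_2 < v_3 < v_4 < v_5 < v_6 < v_7 < v_8. The simplices of K, each written with vertices in increasing order, are:

  0-simplices (9): [v_0], [v_1], [v_2], [v_3], [v_4], [v_5], [v_6], [v_7], [v_8]
  1-simplices (20): (20 of them)
  2-simplices (11): (11 of them)
  3-simplices (2): [v_0,v_2,v_3,v_7], [v_1,v_2,v_3,v_7]

Hence C_0 ≅ Z^9, C_1 ≅ Z^20, C_2 ≅ Z^11, C_3 ≅ Z^2.

The boundary map ∂_1: C_1 → C_0 maps an edge to its endpoints' difference, ∂[p,q] = q − p.
This gives a 9×20 integer matrix of rank 8; reducing to Smith normal form yields diagonal entries (1,1,1,1,1,1,1,1).

∂_2: C_2 → C_1 acts by ∂[p,q,r] = [q,r] − [p,r] + [p,q]. For instance
  ∂[v_0,v_3,v_7] = [v_3,v_7] − [v_0,v_7] + [v_0,v_3],
  ∂[v_4,v_7,v_8] = [v_7,v_8] − [v_4,v_8] + [v_4,v_7].
The 20×11 boundary matrix has rank 9 and Smith normal form diag(1,1,1,1,1,1,1,1,1).

∂_3: C_3 → C_2 sends each 3-simplex σ to the alternating sum Σ_i (−1)^i (σ with its i-th vertex removed). For instance
  ∂[v_0,v_2,v_3,v_7] = [v_2,v_3,v_7] − [v_0,v_3,v_7] + [v_0,v_2,v_7] − [v_0,v_2,v_3],
  ∂[v_1,v_2,v_3,v_7] = [v_2,v_3,v_7] − [v_1,v_3,v_7] + [v_1,v_2,v_7] − [v_1,v_2,v_3].
This gives a 11×2 integer matrix of rank 2; reducing to Smith normal form yields diagonal entries (1,1).

Now H_k = ker ∂_k / im ∂_{k+1}, so:

  H_0: rank C_0 − rank ∂_1 = 9 − 8 = 1, and the invariant factors of ∂_1 are all 1, so H_0 = Z.
  H_1: rank ker ∂_1 − rank ∂_2 = (20 − 8) − 9 = 3, and the invariant factors of ∂_2 are all 1, so H_1 = Z^3.
  H_2: rank ker ∂_2 − rank ∂_3 = (11 − 9) − 2 = 0, and the invariant factors of ∂_3 are all 1, so H_2 = 0.
  H_3: rank ker ∂_3 − rank ∂_4 = (2 − 2) − 0 = 0, and there is no ∂_4, so H_3 = 0.

As a check, the Euler characteristic is 9 − 20 + 11 − 2 = -2, which agrees with 1 − 3 + 0 − 0 = -2.

H_0 ≅ Z,  H_1 ≅ Z^3,  H_2 = 0,  H_3 = 0.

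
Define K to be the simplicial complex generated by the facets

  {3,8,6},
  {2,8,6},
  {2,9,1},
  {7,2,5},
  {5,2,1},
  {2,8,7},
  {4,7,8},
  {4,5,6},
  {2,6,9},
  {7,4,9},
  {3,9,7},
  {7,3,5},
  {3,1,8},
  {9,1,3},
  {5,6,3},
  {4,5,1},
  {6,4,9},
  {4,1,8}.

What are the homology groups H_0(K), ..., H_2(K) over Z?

Take the total order 1 < 2 < 3 < 4 < 5 < 6 < 7 < 8 < 9 on the vertex set. Then K (dimension 2) consists of the simplices:

  0-simplices (9): [1], [2], [3], [4], [5], [6], [7], [8], [9]
  1-simplices (27): (27 of them)
  2-simplices (18): [1,2,5], [1,2,9], [1,3,8], [1,3,9], [1,4,5], [1,4,8], [2,5,7], [2,6,8], [2,6,9], [2,7,8], [3,5,6], [3,5,7], [3,6,8], [3,7,9], [4,5,6], [4,6,9], [4,7,8], [4,7,9]

so the chain groups are C_0 ≅ Z^9, C_1 ≅ Z^27, C_2 ≅ Z^18.

Boundary ∂_1: C_1 → C_0 sends each edge [p,q] (with p < q) to q − p.
The resulting 9×27 matrix has rank 8, and its Smith normal form has invariant factors (1,1,1,1,1,1,1,1).

Boundary ∂_2: C_2 → C_1 acts by ∂[p,q,r] = [q,r] − [p,r] + [p,q]. For instance
  ∂[2,7,8] = [7,8] − [2,8] + [2,7],
  ∂[4,7,8] = [7,8] − [4,8] + [4,7].
The 27×18 boundary matrix has rank 17 and Smith normal form diag(1,1,1,1,1,1,1,1,1,1,1,1,1,1,1,1,1).

Now H_k = ker ∂_k / im ∂_{k+1}, so:

  H_0: rank C_0 − rank ∂_1 = 9 − 8 = 1, and the invariant factors of ∂_1 are all 1, so H_0 = Z.
  H_1: rank ker ∂_1 − rank ∂_2 = (27 − 8) − 17 = 2, and the invariant factors of ∂_2 are all 1, so H_1 = Z^2.
  H_2: rank ker ∂_2 − rank ∂_3 = (18 − 17) − 0 = 1, and there is no ∂_3, so H_2 = Z.

As a check, the Euler characteristic is 9 − 27 + 18 = 0, which agrees with 1 − 2 + 1 = 0.
(K is a triangulation of the torus T^2.)

H_0 ≅ Z,  H_1 ≅ Z^2,  H_2 ≅ Z.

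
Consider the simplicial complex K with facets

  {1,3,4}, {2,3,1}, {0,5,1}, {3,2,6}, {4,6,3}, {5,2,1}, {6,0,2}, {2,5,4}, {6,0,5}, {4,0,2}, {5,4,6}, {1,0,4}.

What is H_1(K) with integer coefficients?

Take the total order 0 < 1 < 2 < 3 < 4 < 5 < 6 on the vertex set. Then K (dimension 2) consists of the simplices:

  0-simplices (7): [0], [1], [2], [3], [4], [5], [6]
  1-simplices (18): [0,1], [0,2], [0,4], [0,5], [0,6], [1,2], [1,3], [1,4], [1,5], [2,3], [2,4], [2,5], [2,6], [3,4], [3,6], [4,5], [4,6], [5,6]
  2-simplices (12): [0,1,4], [0,1,5], [0,2,4], [0,2,6], [0,5,6], [1,2,3], [1,2,5], [1,3,4], [2,3,6], [2,4,5], [3,4,6], [4,5,6]

Hence C_0 ≅ Z^7, C_1 ≅ Z^18, C_2 ≅ Z^12.

Boundary ∂_1: C_1 → C_0 sends each edge [p,q] (with p < q) to q − p. For instance
  ∂[5,6] = [6] − [5].
The resulting 7×18 matrix has rank 6, and its Smith normal form has invariant factors (1,1,1,1,1,1).

Boundary ∂_2: C_2 → C_1 acts by ∂[p,q,r] = [q,r] − [p,r] + [p,q]. For instance
  ∂[3,4,6] = [4,6] − [3,6] + [3,4],
  ∂[2,4,5] = [4,5] − [2,5] + [2,4].
The 18×12 boundary matrix has rank 12 and Smith normal form diag(1,1,1,1,1,1,1,1,1,1,1,2).

Computing H_k = (kernel of ∂_k) / (image of ∂_{k+1}):

  H_1: rank ker ∂_1 − rank ∂_2 = (18 − 6) − 12 = 0, and ∂_2 has invariant factor 2 > 1, so H_1 = Z/2.

H_1 ≅ Z/2.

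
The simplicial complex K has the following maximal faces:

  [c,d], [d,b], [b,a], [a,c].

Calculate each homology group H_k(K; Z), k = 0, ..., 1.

H_0 ≅ Z,  H_1 ≅ Z.

K has 4 vertices, 4 edges.
rank ∂_0 = 0, rank ∂_1 = 3 ⇒ b_0 = 4 − 0 − 3 = 1; all invariant factors of ∂_1 are 1 so no torsion. So H_0 = Z.
rank ∂_1 = 3, rank ∂_2 = 0 ⇒ b_1 = 4 − 3 − 0 = 1. So H_1 = Z.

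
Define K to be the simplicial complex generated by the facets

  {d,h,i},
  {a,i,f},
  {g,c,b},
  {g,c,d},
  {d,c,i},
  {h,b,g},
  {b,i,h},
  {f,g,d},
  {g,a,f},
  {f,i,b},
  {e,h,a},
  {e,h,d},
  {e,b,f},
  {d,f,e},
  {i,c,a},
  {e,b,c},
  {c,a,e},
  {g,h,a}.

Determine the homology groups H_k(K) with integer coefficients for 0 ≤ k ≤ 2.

H_0 = Z,  H_1 = Z^2,  H_2 = Z.

We work with the vertex ordering a < b < c < d < e < f < g < h < i. The simplices of K, each written with vertices in increasing order, are:

  0-simplices (9): a, b, c, d, e, f, g, h, i
  1-simplices (27): ac, ae, af, ag, ah, ai, bc, be, bf, bg, bh, bi, cd, ce, cg, ci, de, df, dg, dh, di, ef, eh, fg, fi, gh, hi
  2-simplices (18): ace, aci, aeh, afg, afi, agh, bce, bcg, bef, bfi, bgh, bhi, cdg, cdi, def, deh, dfg, dhi

so the chain groups are C_0 ≅ Z^9, C_1 ≅ Z^27, C_2 ≅ Z^18.

∂_1: C_1 → C_0 is given by ∂[p,q] = [q] − [p]. For instance
  ∂gh = h − g.
As a 9×27 matrix over Z this has rank 8, with invariant factors (1,1,1,1,1,1,1,1).

Boundary ∂_2: C_2 → C_1 sends each 2-simplex [p,q,r] to [q,r] − [p,r] + [p,q]. For instance
  ∂bce = ce − be + bc,
  ∂ace = ce − ae + ac.
As a 27×18 matrix over Z this has rank 17, with invariant factors (1,1,1,1,1,1,1,1,1,1,1,1,1,1,1,1,1).

Now H_k = ker ∂_k / im ∂_{k+1}, so:

  H_0: rank C_0 − rank ∂_1 = 9 − 8 = 1, and the invariant factors of ∂_1 are all 1, so H_0 ≅ Z.
  H_1: rank ker ∂_1 − rank ∂_2 = (27 − 8) − 17 = 2, and the invariant factors of ∂_2 are all 1, so H_1 ≅ Z^2.
  H_2: rank ker ∂_2 − rank ∂_3 = (18 − 17) − 0 = 1, and there is no ∂_3, so H_2 ≅ Z.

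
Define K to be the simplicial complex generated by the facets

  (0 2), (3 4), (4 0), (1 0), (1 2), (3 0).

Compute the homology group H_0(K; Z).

H_0 = Z.

Order the vertices as 0 < 1 < 2 < 3 < 4. Listing each simplex with vertices in this order, K has dimension 1 with simplices:

  0-simplices (5): [0], [1], [2], [3], [4]
  1-simplices (6): [0,1], [0,2], [0,3], [0,4], [1,2], [3,4]

so the chain groups are C_0 ≅ Z^5, C_1 ≅ Z^6.

∂_1: C_1 → C_0 maps an edge to its endpoints' difference, ∂[p,q] = q − p. For instance
  ∂[3,4] = [4] − [3].
The resulting 5×6 matrix has rank 4, and its Smith normal form has invariant factors (1,1,1,1).

Computing H_k = (kernel of ∂_k) / (image of ∂_{k+1}):

  H_0: rank C_0 − rank ∂_1 = 5 − 4 = 1, and the invariant factors of ∂_1 are all 1, so H_0 ≅ Z.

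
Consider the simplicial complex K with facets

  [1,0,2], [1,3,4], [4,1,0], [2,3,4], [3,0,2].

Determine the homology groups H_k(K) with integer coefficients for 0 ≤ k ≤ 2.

H_0 ≅ Z,  H_1 ≅ Z,  H_2 = 0.

K has 5 vertices, 10 edges, 5 triangles.
rank ∂_0 = 0, rank ∂_1 = 4 ⇒ b_0 = 5 − 0 − 4 = 1; all invariant factors of ∂_1 are 1 so no torsion. So H_0 = Z.
rank ∂_1 = 4, rank ∂_2 = 5 ⇒ b_1 = 10 − 4 − 5 = 1; all invariant factors of ∂_2 are 1 so no torsion. So H_1 = Z.
rank ∂_2 = 5, rank ∂_3 = 0 ⇒ b_2 = 5 − 5 − 0 = 0. So H_2 = 0.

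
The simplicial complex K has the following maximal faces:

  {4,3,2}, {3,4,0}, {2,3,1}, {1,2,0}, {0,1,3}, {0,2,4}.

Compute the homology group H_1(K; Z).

H_1 ≅ 0.

Take the total order 0 < 1 < 2 < 3 < 4 on the vertex set. Then K (dimension 2) consists of the simplices:

  0-simplices (5): [0], [1], [2], [3], [4]
  1-simplices (9): [0,1], [0,2], [0,3], [0,4], [1,2], [1,3], [2,3], [2,4], [3,4]
  2-simplices (6): [0,1,2], [0,1,3], [0,2,4], [0,3,4], [1,2,3], [2,3,4]

so the chain groups are C_0 ≅ Z^5, C_1 ≅ Z^9, C_2 ≅ Z^6.

Boundary ∂_1: C_1 → C_0 is given by ∂[p,q] = [q] − [p]. For instance
  ∂[1,3] = [3] − [1].
This gives a 5×9 integer matrix of rank 4; reducing to Smith normal form yields diagonal entries (1,1,1,1).

Boundary ∂_2: C_2 → C_1 sends each 2-simplex [p,q,r] to [q,r] − [p,r] + [p,q]. For instance
  ∂[1,2,3] = [2,3] − [1,3] + [1,2],
  ∂[0,3,4] = [3,4] − [0,4] + [0,3].
The resulting 9×6 matrix has rank 5, and its Smith normal form has invariant factors (1,1,1,1,1).

Reading off H_k = ker ∂_k / im ∂_{k+1}:

  H_1: rank ker ∂_1 − rank ∂_2 = (9 − 4) − 5 = 0, and the invariant factors of ∂_2 are all 1, so H_1 ≅ 0.

(K is a triangulation of the 2-sphere S^2.)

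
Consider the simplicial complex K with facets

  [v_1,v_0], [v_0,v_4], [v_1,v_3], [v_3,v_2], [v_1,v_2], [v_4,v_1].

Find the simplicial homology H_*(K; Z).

Take the total order v_0 < v_1 < v_2 < v_3 < v_4 on the vertex set. Then K (dimension 1) consists of the simplices:

  0-simplices (5): [v_0], [v_1], [v_2], [v_3], [v_4]
  1-simplices (6): [v_0,v_1], [v_0,v_4], [v_1,v_2], [v_1,v_3], [v_1,v_4], [v_2,v_3]

so the chain groups are C_0 ≅ Z^5, C_1 ≅ Z^6.

The boundary map ∂_1: C_1 → C_0 sends each edge [p,q] (with p < q) to q − p. For instance
  ∂[v_1,v_2] = [v_2] − [v_1].
The resulting 5×6 matrix has rank 4, and its Smith normal form has invariant factors (1,1,1,1).

Reading off H_k = ker ∂_k / im ∂_{k+1}:

  H_0: rank C_0 − rank ∂_1 = 5 − 4 = 1, and the invariant factors of ∂_1 are all 1, so H_0 = Z.
  H_1: rank ker ∂_1 − rank ∂_2 = (6 − 4) − 0 = 2, and there is no ∂_2, so H_1 = Z^2.

As a check, the Euler characteristic is 5 − 6 = -1, which agrees with 1 − 2 = -1.
(K is a triangulation of a wedge of 2 circles.)

H_0 = Z,  H_1 = Z^2.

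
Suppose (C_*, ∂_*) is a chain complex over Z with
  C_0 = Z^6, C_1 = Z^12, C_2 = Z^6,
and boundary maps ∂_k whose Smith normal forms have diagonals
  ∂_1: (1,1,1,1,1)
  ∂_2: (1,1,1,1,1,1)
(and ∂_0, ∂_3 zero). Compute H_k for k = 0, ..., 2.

H_0: b_0 = 6 − 0 − 5 = 1; torsion from ∂_1 factors > 1: none. So H_0 ≅ Z.
H_1: b_1 = 12 − 5 − 6 = 1; torsion from ∂_2 factors > 1: none. So H_1 ≅ Z.
H_2: b_2 = 6 − 6 − 0 = 0; torsion from ∂_3 factors > 1: none. So H_2 ≅ 0.

H_0 ≅ Z,  H_1 ≅ Z,  H_2 = 0.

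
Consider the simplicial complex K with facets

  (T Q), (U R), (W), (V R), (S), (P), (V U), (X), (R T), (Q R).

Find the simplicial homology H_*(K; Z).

We work with the vertex ordering P < Q < R < S < T < U < V < W < X. The simplices of K, each written with vertices in increasing order, are:

  0-simplices (9): P, Q, R, S, T, U, V, W, X
  1-simplices (6): QR, QT, RT, RU, RV, UV

Hence C_0 ≅ Z^9, C_1 ≅ Z^6.

The boundary map ∂_1: C_1 → C_0 is given by ∂[p,q] = [q] − [p]. For instance
  ∂RV = V − R.
As a 9×6 matrix over Z this has rank 4, with invariant factors (1,1,1,1).

From H_k ≅ ker(∂_k) / im(∂_{k+1}) we obtain:

  H_0: rank C_0 − rank ∂_1 = 9 − 4 = 5, and the invariant factors of ∂_1 are all 1, so H_0 = Z^5.
  H_1: rank ker ∂_1 − rank ∂_2 = (6 − 4) − 0 = 2, and there is no ∂_2, so H_1 = Z^2.

H_0 ≅ Z^5,  H_1 ≅ Z^2.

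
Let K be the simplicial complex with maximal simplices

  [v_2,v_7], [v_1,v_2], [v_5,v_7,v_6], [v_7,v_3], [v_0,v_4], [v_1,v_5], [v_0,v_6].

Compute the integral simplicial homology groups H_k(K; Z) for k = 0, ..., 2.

Take the total order v_0 < v_1 < v_2 < v_3 < v_4 < v_5 < v_6 < v_7 on the vertex set. Then K (dimension 2) consists of the simplices:

  0-simplices (8): [v_0], [v_1], [v_2], [v_3], [v_4], [v_5], [v_6], [v_7]
  1-simplices (9): [v_0,v_4], [v_0,v_6], [v_1,v_2], [v_1,v_5], [v_2,v_7], [v_3,v_7], [v_5,v_6], [v_5,v_7], [v_6,v_7]
  2-simplices (1): [v_5,v_6,v_7]

giving chain groups C_0 ≅ Z^8, C_1 ≅ Z^9, C_2 ≅ Z^1.

Boundary ∂_1: C_1 → C_0 sends each edge [p,q] (with p < q) to q − p. For instance
  ∂[v_2,v_7] = [v_7] − [v_2].
The resulting 8×9 matrix has rank 7, and its Smith normal form has invariant factors (1,1,1,1,1,1,1).

The boundary map ∂_2: C_2 → C_1 maps a triangle to the signed sum of its edges. For instance
  ∂[v_5,v_6,v_7] = [v_6,v_7] − [v_5,v_7] + [v_5,v_6].
As a 9×1 matrix over Z this has rank 1, with invariant factors (1).

Computing H_k = (kernel of ∂_k) / (image of ∂_{k+1}):

  H_0: rank C_0 − rank ∂_1 = 8 − 7 = 1, and the invariant factors of ∂_1 are all 1, so H_0 = Z.
  H_1: rank ker ∂_1 − rank ∂_2 = (9 − 7) − 1 = 1, and the invariant factors of ∂_2 are all 1, so H_1 = Z.
  H_2: rank ker ∂_2 − rank ∂_3 = (1 − 1) − 0 = 0, and there is no ∂_3, so H_2 = 0.

As a check, the Euler characteristic is 8 − 9 + 1 = 0, which agrees with 1 − 1 + 0 = 0.

H_0 = Z,  H_1 = Z,  H_2 = 0.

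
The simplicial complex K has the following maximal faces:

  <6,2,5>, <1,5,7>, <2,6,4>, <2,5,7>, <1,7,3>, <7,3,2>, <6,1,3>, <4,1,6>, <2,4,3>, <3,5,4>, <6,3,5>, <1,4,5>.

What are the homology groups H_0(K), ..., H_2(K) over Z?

K has 7 vertices, 18 edges, 12 triangles.
rank ∂_0 = 0, rank ∂_1 = 6 ⇒ b_0 = 7 − 0 − 6 = 1; all invariant factors of ∂_1 are 1 so no torsion. So H_0 = Z.
rank ∂_1 = 6, rank ∂_2 = 12 ⇒ b_1 = 18 − 6 − 12 = 0; ∂_2 has invariant factor(s) [2] giving torsion. So H_1 = Z_2.
rank ∂_2 = 12, rank ∂_3 = 0 ⇒ b_2 = 12 − 12 − 0 = 0. So H_2 = 0.

H_0 ≅ Z,  H_1 ≅ Z_2,  H_2 = 0.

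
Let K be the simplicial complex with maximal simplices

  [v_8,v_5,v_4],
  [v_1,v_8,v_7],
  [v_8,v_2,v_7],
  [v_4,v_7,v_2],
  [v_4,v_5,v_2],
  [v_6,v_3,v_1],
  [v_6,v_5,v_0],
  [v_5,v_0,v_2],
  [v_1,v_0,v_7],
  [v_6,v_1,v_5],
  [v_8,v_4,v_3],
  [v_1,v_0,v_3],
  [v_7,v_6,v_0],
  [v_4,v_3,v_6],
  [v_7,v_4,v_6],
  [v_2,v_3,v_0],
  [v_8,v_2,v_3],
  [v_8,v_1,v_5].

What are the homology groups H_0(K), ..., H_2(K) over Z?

Order the vertices as v_0 < v_1 < v_2 < v_3 < v_4 < v_5 < v_6 < v_7 < v_8. Listing each simplex with vertices in this order, K has dimension 2 with simplices:

  0-simplices (9): [v_0], [v_1], [v_2], [v_3], [v_4], [v_5], [v_6], [v_7], [v_8]
  1-simplices (27): (27 of them)
  2-simplices (18): (18 of them)

so the chain groups are C_0 ≅ Z^9, C_1 ≅ Z^27, C_2 ≅ Z^18.

∂_1: C_1 → C_0 maps an edge to its endpoints' difference, ∂[p,q] = q − p.
The resulting 9×27 matrix has rank 8, and its Smith normal form has invariant factors (1,1,1,1,1,1,1,1).

The boundary map ∂_2: C_2 → C_1 acts by ∂[p,q,r] = [q,r] − [p,r] + [p,q]. For instance
  ∂[v_1,v_5,v_8] = [v_5,v_8] − [v_1,v_8] + [v_1,v_5],
  ∂[v_2,v_4,v_7] = [v_4,v_7] − [v_2,v_7] + [v_2,v_4].
As a 27×18 matrix over Z this has rank 18, with invariant factors (1,1,1,1,1,1,1,1,1,1,1,1,1,1,1,1,1,2).

Now H_k = ker ∂_k / im ∂_{k+1}, so:

  H_0: rank C_0 − rank ∂_1 = 9 − 8 = 1, and the invariant factors of ∂_1 are all 1, so H_0 = Z.
  H_1: rank ker ∂_1 − rank ∂_2 = (27 − 8) − 18 = 1, and ∂_2 has invariant factor 2 > 1, so H_1 = Z ⊕ Z/2Z.
  H_2: rank ker ∂_2 − rank ∂_3 = (18 − 18) − 0 = 0, and there is no ∂_3, so H_2 = 0.

(K is a triangulation of the Klein bottle.)

H_0 = Z,  H_1 = Z ⊕ Z/2Z,  H_2 = 0.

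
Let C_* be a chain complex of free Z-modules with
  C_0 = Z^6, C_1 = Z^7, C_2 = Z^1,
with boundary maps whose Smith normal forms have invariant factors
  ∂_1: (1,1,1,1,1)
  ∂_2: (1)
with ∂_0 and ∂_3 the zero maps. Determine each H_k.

H_0 ≅ Z,  H_1 ≅ Z,  H_2 = 0.

H_0: b_0 = 6 − 0 − 5 = 1; torsion from ∂_1 factors > 1: none. So H_0 ≅ Z.
H_1: b_1 = 7 − 5 − 1 = 1; torsion from ∂_2 factors > 1: none. So H_1 ≅ Z.
H_2: b_2 = 1 − 1 − 0 = 0; torsion from ∂_3 factors > 1: none. So H_2 ≅ 0.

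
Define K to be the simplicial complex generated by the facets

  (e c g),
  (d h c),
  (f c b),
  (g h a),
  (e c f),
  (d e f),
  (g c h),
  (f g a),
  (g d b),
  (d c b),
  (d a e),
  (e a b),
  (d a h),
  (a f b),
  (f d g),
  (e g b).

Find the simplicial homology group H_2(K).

H_2 ≅ Z.

K has 8 vertices, 24 edges, 16 triangles.
rank ∂_2 = 15, rank ∂_3 = 0 ⇒ b_2 = 16 − 15 − 0 = 1. So H_2 = Z.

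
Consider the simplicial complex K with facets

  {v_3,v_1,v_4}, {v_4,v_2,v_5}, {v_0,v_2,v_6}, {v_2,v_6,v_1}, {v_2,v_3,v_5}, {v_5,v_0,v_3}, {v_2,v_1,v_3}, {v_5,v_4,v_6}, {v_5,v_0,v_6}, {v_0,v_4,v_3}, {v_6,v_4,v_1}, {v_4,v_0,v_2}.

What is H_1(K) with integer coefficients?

H_1 ≅ Z/2.

Order the vertices as v_0 < v_1 < v_2 < v_3 < v_4 < v_5 < v_6. Listing each simplex with vertices in this order, K has dimension 2 with simplices:

  0-simplices (7): [v_0], [v_1], [v_2], [v_3], [v_4], [v_5], [v_6]
  1-simplices (18): (18 of them)
  2-simplices (12): (12 of them)

Hence C_0 ≅ Z^7, C_1 ≅ Z^18, C_2 ≅ Z^12.

Boundary ∂_1: C_1 → C_0 sends each edge [p,q] (with p < q) to q − p.
As a 7×18 matrix over Z this has rank 6, with invariant factors (1,1,1,1,1,1).

The boundary map ∂_2: C_2 → C_1 maps a triangle to the signed sum of its edges. For instance
  ∂[v_1,v_4,v_6] = [v_4,v_6] − [v_1,v_6] + [v_1,v_4],
  ∂[v_1,v_2,v_3] = [v_2,v_3] − [v_1,v_3] + [v_1,v_2].
The resulting 18×12 matrix has rank 12, and its Smith normal form has invariant factors (1,1,1,1,1,1,1,1,1,1,1,2).

From H_k ≅ ker(∂_k) / im(∂_{k+1}) we obtain:

  H_1: rank ker ∂_1 − rank ∂_2 = (18 − 6) − 12 = 0, and ∂_2 has invariant factor 2 > 1, so H_1 ≅ Z/2.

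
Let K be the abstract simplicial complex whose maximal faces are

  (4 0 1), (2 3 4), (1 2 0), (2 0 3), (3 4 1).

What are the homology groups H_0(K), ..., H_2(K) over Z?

We work with the vertex ordering 0 < 1 < 2 < 3 < 4. The simplices of K, each written with vertices in increasing order, are:

  0-simplices (5): [0], [1], [2], [3], [4]
  1-simplices (10): [0,1], [0,2], [0,3], [0,4], [1,2], [1,3], [1,4], [2,3], [2,4], [3,4]
  2-simplices (5): [0,1,2], [0,1,4], [0,2,3], [1,3,4], [2,3,4]

Hence C_0 ≅ Z^5, C_1 ≅ Z^10, C_2 ≅ Z^5.

∂_1: C_1 → C_0 is given by ∂[p,q] = [q] − [p].
The resulting 5×10 matrix has rank 4, and its Smith normal form has invariant factors (1,1,1,1).

The boundary map ∂_2: C_2 → C_1 maps a triangle to the signed sum of its edges. For instance
  ∂[0,2,3] = [2,3] − [0,3] + [0,2],
  ∂[0,1,4] = [1,4] − [0,4] + [0,1].
This gives a 10×5 integer matrix of rank 5; reducing to Smith normal form yields diagonal entries (1,1,1,1,1).

Reading off H_k = ker ∂_k / im ∂_{k+1}:

  H_0: rank C_0 − rank ∂_1 = 5 − 4 = 1, and the invariant factors of ∂_1 are all 1, so H_0 ≅ Z.
  H_1: rank ker ∂_1 − rank ∂_2 = (10 − 4) − 5 = 1, and the invariant factors of ∂_2 are all 1, so H_1 ≅ Z.
  H_2: rank ker ∂_2 − rank ∂_3 = (5 − 5) − 0 = 0, and there is no ∂_3, so H_2 ≅ 0.

H_0 ≅ Z,  H_1 ≅ Z,  H_2 = 0.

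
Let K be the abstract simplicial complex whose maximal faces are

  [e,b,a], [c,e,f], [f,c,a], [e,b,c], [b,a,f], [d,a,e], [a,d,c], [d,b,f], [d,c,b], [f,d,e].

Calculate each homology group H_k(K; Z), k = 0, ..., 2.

H_0 = Z,  H_1 = Z/2,  H_2 = 0.

Fix the vertex order a < b < c < d < e < f and write every simplex with vertices in increasing order. Then dim K = 2 and the simplices of K are:

  0-simplices (6): a, b, c, d, e, f
  1-simplices (15): ab, ac, ad, ae, af, bc, bd, be, bf, cd, ce, cf, de, df, ef
  2-simplices (10): abe, abf, acd, acf, ade, bcd, bce, bdf, cef, def

Hence C_0 ≅ Z^6, C_1 ≅ Z^15, C_2 ≅ Z^10.

Boundary ∂_1: C_1 → C_0 is given by ∂[p,q] = [q] − [p]. For instance
  ∂df = f − d.
As a 6×15 matrix over Z this has rank 5, with invariant factors (1,1,1,1,1).

∂_2: C_2 → C_1 maps a triangle to the signed sum of its edges. For instance
  ∂acd = cd − ad + ac,
  ∂bce = ce − be + bc.
This gives a 15×10 integer matrix of rank 10; reducing to Smith normal form yields diagonal entries (1,1,1,1,1,1,1,1,1,2).

Reading off H_k = ker ∂_k / im ∂_{k+1}:

  H_0: rank C_0 − rank ∂_1 = 6 − 5 = 1, and the invariant factors of ∂_1 are all 1, so H_0 = Z.
  H_1: rank ker ∂_1 − rank ∂_2 = (15 − 5) − 10 = 0, and ∂_2 has invariant factor 2 > 1, so H_1 = Z/2.
  H_2: rank ker ∂_2 − rank ∂_3 = (10 − 10) − 0 = 0, and there is no ∂_3, so H_2 = 0.

As a check, the Euler characteristic is 6 − 15 + 10 = 1, which agrees with 1 − 0 + 0 = 1.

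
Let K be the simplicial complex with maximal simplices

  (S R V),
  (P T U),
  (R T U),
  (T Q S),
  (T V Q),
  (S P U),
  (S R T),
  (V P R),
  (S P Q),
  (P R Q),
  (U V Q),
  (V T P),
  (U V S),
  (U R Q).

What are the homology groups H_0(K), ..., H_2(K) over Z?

K has 7 vertices, 21 edges, 14 triangles.
rank ∂_0 = 0, rank ∂_1 = 6 ⇒ b_0 = 7 − 0 − 6 = 1; all invariant factors of ∂_1 are 1 so no torsion. So H_0 = Z.
rank ∂_1 = 6, rank ∂_2 = 13 ⇒ b_1 = 21 − 6 − 13 = 2; all invariant factors of ∂_2 are 1 so no torsion. So H_1 = Z^2.
rank ∂_2 = 13, rank ∂_3 = 0 ⇒ b_2 = 14 − 13 − 0 = 1. So H_2 = Z.

H_0 ≅ Z,  H_1 ≅ Z^2,  H_2 ≅ Z.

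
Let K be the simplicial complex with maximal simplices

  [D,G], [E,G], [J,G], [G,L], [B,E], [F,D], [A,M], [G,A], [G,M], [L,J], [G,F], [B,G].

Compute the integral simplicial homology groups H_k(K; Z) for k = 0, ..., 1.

Order the vertices as A < B < D < E < F < G < J < L < M. Listing each simplex with vertices in this order, K has dimension 1 with simplices:

  0-simplices (9): A, B, D, E, F, G, J, L, M
  1-simplices (12): AG, AM, BE, BG, DF, DG, EG, FG, GJ, GL, GM, JL

Hence C_0 ≅ Z^9, C_1 ≅ Z^12.

Boundary ∂_1: C_1 → C_0 sends each edge [p,q] (with p < q) to q − p. For instance
  ∂AM = M − A.
As a 9×12 matrix over Z this has rank 8, with invariant factors (1,1,1,1,1,1,1,1).

Computing H_k = (kernel of ∂_k) / (image of ∂_{k+1}):

  H_0: rank C_0 − rank ∂_1 = 9 − 8 = 1, and the invariant factors of ∂_1 are all 1, so H_0 = Z.
  H_1: rank ker ∂_1 − rank ∂_2 = (12 − 8) − 0 = 4, and there is no ∂_2, so H_1 = Z^4.

As a check, the Euler characteristic is 9 − 12 = -3, which agrees with 1 − 4 = -3.

H_0 = Z,  H_1 = Z^4.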